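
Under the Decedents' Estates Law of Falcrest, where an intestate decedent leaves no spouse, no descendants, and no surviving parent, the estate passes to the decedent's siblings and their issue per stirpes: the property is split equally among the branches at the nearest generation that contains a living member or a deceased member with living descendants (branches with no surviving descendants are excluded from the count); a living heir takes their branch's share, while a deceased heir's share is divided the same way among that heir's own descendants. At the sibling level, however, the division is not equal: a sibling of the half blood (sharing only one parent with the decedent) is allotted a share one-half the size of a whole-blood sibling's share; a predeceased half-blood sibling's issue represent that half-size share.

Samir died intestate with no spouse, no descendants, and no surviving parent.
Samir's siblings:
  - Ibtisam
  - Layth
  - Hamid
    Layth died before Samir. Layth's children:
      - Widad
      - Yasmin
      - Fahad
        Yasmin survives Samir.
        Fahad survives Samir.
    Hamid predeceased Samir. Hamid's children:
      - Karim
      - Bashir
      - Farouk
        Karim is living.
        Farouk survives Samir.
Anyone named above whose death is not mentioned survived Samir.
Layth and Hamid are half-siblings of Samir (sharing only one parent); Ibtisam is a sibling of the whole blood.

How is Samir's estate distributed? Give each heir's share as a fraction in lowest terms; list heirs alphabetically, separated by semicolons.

No spouse, descendants, or parent survives, so the estate passes to Samir's siblings per stirpes.
Half-blood siblings count for one-half the weight of whole-blood siblings at the initial division.
Dividing 1 in proportion to weights (total weight 2): Ibtisam (weight 1) → 1/2; Layth (weight 1/2) → 1/4; Hamid (weight 1/2) → 1/4.
Ibtisam is living and takes 1/2.
Layth predeceased; the 1/4 allotted to Layth's branch passes to Layth's issue by representation.
The 1/4 is divided into 3 equal shares of 1/12 among Widad, Yasmin, Fahad.
Widad is living and takes 1/12.
Yasmin is living and takes 1/12.
Fahad is living and takes 1/12.
Hamid predeceased; the 1/4 allotted to Hamid's branch passes to Hamid's issue by representation.
The 1/4 is divided into 3 equal shares of 1/12 among Karim, Bashir, Farouk.
Karim is living and takes 1/12.
Bashir is living and takes 1/12.
Farouk is living and takes 1/12.

Bashir 1/12; Fahad 1/12; Farouk 1/12; Ibtisam 1/2; Karim 1/12; Widad 1/12; Yasmin 1/12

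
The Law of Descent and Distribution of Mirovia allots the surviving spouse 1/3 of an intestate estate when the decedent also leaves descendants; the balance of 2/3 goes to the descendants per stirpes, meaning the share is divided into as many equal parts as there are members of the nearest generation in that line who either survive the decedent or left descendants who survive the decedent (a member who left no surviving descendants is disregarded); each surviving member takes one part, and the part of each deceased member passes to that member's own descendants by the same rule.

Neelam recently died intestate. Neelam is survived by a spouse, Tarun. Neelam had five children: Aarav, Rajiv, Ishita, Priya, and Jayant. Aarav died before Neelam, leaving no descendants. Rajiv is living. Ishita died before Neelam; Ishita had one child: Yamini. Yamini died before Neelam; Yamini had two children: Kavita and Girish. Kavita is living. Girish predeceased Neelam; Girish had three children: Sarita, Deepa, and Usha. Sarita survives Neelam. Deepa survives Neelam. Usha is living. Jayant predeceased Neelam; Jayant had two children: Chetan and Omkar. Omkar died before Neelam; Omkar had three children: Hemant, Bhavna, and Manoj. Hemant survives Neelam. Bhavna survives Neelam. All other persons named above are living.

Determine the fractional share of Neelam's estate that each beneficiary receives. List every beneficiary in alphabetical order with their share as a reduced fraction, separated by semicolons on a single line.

Bhavna 1/36; Chetan 1/12; Deepa 1/36; Hemant 1/36; Kavita 1/12; Manoj 1/36; Priya 1/6; Rajiv 1/6; Sarita 1/36; Tarun 1/3; Usha 1/36

Tarun, as surviving spouse, takes 1/3.
The remaining 2/3 passes to Neelam's descendants per stirpes.
Aarav left no surviving issue, so that branch lapses and is disregarded.
The 2/3 is divided into 4 equal shares of 1/6 among Rajiv, Ishita, Priya, Jayant.
Rajiv is living and takes 1/6.
Ishita predeceased; the 1/6 allotted to Ishita's branch passes to Ishita's issue by representation.
Yamini's line is the sole branch at this level, so the full 1/6 passes to Yamini's issue by representation.
The 1/6 is divided into 2 equal shares of 1/12 among Kavita, Girish.
Kavita is living and takes 1/12.
Girish predeceased; the 1/12 allotted to Girish's branch passes to Girish's issue by representation.
The 1/12 is divided into 3 equal shares of 1/36 among Sarita, Deepa, Usha.
Sarita is living and takes 1/36.
Deepa is living and takes 1/36.
Usha is living and takes 1/36.
Priya is living and takes 1/6.
Jayant predeceased; the 1/6 allotted to Jayant's branch passes to Jayant's issue by representation.
The 1/6 is divided into 2 equal shares of 1/12 among Chetan, Omkar.
Chetan is living and takes 1/12.
Omkar predeceased; the 1/12 allotted to Omkar's branch passes to Omkar's issue by representation.
The 1/12 is divided into 3 equal shares of 1/36 among Hemant, Bhavna, Manoj.
Hemant is living and takes 1/36.
Bhavna is living and takes 1/36.
Manoj is living and takes 1/36.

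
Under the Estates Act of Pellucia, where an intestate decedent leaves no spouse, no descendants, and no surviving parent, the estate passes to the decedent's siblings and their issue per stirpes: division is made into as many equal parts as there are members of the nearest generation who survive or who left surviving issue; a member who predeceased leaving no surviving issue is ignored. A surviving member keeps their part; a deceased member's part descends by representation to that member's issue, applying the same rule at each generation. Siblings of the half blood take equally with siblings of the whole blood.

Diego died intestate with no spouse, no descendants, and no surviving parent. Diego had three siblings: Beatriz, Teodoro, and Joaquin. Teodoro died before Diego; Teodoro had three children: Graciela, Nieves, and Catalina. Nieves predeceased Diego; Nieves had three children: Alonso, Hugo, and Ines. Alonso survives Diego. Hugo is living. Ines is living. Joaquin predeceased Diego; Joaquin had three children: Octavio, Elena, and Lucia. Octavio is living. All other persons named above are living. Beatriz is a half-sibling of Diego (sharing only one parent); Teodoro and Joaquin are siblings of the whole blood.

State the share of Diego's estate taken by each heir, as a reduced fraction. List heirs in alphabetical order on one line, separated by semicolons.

No spouse, descendants, or parent survives, so the estate passes to Diego's siblings per stirpes.
Half-blood and whole-blood siblings take equally under the stated rule.
The estate is divided into 3 equal shares of 1/3 among Beatriz, Teodoro, Joaquin.
Beatriz is living and takes 1/3.
Teodoro predeceased; the 1/3 allotted to Teodoro's branch passes to Teodoro's issue by representation.
The 1/3 is divided into 3 equal shares of 1/9 among Graciela, Nieves, Catalina.
Graciela is living and takes 1/9.
Nieves predeceased; the 1/9 allotted to Nieves's branch passes to Nieves's issue by representation.
The 1/9 is divided into 3 equal shares of 1/27 among Alonso, Hugo, Ines.
Alonso is living and takes 1/27.
Hugo is living and takes 1/27.
Ines is living and takes 1/27.
Catalina is living and takes 1/9.
Joaquin predeceased; the 1/3 allotted to Joaquin's branch passes to Joaquin's issue by representation.
The 1/3 is divided into 3 equal shares of 1/9 among Octavio, Elena, Lucia.
Octavio is living and takes 1/9.
Elena is living and takes 1/9.
Lucia is living and takes 1/9.

Alonso 1/27; Beatriz 1/3; Catalina 1/9; Elena 1/9; Graciela 1/9; Hugo 1/27; Ines 1/27; Lucia 1/9; Octavio 1/9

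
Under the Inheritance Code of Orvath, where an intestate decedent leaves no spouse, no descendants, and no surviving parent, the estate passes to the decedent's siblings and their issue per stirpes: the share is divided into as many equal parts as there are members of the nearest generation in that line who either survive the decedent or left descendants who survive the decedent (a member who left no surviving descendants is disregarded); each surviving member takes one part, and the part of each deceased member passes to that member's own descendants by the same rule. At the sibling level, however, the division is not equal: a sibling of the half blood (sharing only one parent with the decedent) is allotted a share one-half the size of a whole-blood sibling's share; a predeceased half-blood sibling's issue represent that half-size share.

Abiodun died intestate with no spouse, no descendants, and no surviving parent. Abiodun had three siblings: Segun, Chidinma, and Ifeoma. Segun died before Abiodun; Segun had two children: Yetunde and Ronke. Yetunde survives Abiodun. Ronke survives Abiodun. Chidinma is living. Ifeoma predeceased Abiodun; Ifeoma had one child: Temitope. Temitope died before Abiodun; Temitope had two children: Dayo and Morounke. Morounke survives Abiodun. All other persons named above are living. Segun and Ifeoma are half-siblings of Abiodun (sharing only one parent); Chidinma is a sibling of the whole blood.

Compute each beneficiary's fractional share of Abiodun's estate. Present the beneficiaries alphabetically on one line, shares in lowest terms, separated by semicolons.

No spouse, descendants, or parent survives, so the estate passes to Abiodun's siblings per stirpes.
Half-blood siblings count for one-half the weight of whole-blood siblings at the initial division.
Dividing 1 in proportion to weights (total weight 2): Segun (weight 1/2) → 1/4; Chidinma (weight 1) → 1/2; Ifeoma (weight 1/2) → 1/4.
Segun predeceased; the 1/4 allotted to Segun's branch passes to Segun's issue by representation.
The 1/4 is divided into 2 equal shares of 1/8 among Yetunde, Ronke.
Yetunde is living and takes 1/8.
Ronke is living and takes 1/8.
Chidinma is living and takes 1/2.
Ifeoma predeceased; the 1/4 allotted to Ifeoma's branch passes to Ifeoma's issue by representation.
Temitope's line is the sole branch at this level, so the full 1/4 passes to Temitope's issue by representation.
The 1/4 is divided into 2 equal shares of 1/8 among Dayo, Morounke.
Dayo is living and takes 1/8.
Morounke is living and takes 1/8.

Chidinma 1/2; Dayo 1/8; Morounke 1/8; Ronke 1/8; Yetunde 1/8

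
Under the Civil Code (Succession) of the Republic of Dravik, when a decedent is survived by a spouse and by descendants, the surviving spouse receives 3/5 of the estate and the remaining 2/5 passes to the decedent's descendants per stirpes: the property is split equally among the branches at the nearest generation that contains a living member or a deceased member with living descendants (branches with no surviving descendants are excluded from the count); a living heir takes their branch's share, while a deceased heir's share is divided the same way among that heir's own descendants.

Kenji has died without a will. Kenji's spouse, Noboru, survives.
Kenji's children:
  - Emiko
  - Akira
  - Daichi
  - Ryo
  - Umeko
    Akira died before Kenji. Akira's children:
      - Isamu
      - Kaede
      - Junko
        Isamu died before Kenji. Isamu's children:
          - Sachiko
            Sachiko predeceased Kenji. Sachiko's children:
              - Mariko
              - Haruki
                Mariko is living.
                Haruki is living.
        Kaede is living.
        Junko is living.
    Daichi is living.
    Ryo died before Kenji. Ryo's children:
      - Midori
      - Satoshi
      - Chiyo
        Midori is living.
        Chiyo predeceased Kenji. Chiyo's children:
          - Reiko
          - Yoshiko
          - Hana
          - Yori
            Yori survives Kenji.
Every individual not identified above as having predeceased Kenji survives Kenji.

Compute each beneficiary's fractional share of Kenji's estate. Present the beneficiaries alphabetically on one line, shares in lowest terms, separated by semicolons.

Noboru, as surviving spouse, takes 3/5.
The remaining 2/5 passes to Kenji's descendants per stirpes.
The 2/5 is divided into 5 equal shares of 2/25 among Emiko, Akira, Daichi, Ryo, Umeko.
Emiko is living and takes 2/25.
Akira predeceased; the 2/25 allotted to Akira's branch passes to Akira's issue by representation.
The 2/25 is divided into 3 equal shares of 2/75 among Isamu, Kaede, Junko.
Isamu predeceased; the 2/75 allotted to Isamu's branch passes to Isamu's issue by representation.
Sachiko's line is the sole branch at this level, so the full 2/75 passes to Sachiko's issue by representation.
The 2/75 is divided into 2 equal shares of 1/75 among Mariko, Haruki.
Mariko is living and takes 1/75.
Haruki is living and takes 1/75.
Kaede is living and takes 2/75.
Junko is living and takes 2/75.
Daichi is living and takes 2/25.
Ryo predeceased; the 2/25 allotted to Ryo's branch passes to Ryo's issue by representation.
The 2/25 is divided into 3 equal shares of 2/75 among Midori, Satoshi, Chiyo.
Midori is living and takes 2/75.
Satoshi is living and takes 2/75.
Chiyo predeceased; the 2/75 allotted to Chiyo's branch passes to Chiyo's issue by representation.
The 2/75 is divided into 4 equal shares of 1/150 among Reiko, Yoshiko, Hana, Yori.
Reiko is living and takes 1/150.
Yoshiko is living and takes 1/150.
Hana is living and takes 1/150.
Yori is living and takes 1/150.
Umeko is living and takes 2/25.

Daichi 2/25; Emiko 2/25; Hana 1/150; Haruki 1/75; Junko 2/75; Kaede 2/75; Mariko 1/75; Midori 2/75; Noboru 3/5; Reiko 1/150; Satoshi 2/75; Umeko 2/25; Yori 1/150; Yoshiko 1/150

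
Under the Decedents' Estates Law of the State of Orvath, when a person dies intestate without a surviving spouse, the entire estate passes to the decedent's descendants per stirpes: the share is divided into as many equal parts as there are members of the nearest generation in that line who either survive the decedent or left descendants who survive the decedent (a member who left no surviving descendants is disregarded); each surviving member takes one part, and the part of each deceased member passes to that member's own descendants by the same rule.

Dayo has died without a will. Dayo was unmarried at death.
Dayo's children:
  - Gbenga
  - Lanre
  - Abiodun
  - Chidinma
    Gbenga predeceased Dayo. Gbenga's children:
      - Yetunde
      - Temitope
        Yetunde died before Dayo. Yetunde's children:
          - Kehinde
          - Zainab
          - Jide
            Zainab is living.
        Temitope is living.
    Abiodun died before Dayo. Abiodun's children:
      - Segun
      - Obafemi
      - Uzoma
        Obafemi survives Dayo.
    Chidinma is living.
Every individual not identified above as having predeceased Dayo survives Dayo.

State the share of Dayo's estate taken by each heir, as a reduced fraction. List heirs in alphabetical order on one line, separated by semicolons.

There is no surviving spouse, so the entire estate passes to Dayo's descendants per stirpes.
The estate is divided into 4 equal shares of 1/4 among Gbenga, Lanre, Abiodun, Chidinma.
Gbenga predeceased; the 1/4 allotted to Gbenga's branch passes to Gbenga's issue by representation.
The 1/4 is divided into 2 equal shares of 1/8 among Yetunde, Temitope.
Yetunde predeceased; the 1/8 allotted to Yetunde's branch passes to Yetunde's issue by representation.
The 1/8 is divided into 3 equal shares of 1/24 among Kehinde, Zainab, Jide.
Kehinde is living and takes 1/24.
Zainab is living and takes 1/24.
Jide is living and takes 1/24.
Temitope is living and takes 1/8.
Lanre is living and takes 1/4.
Abiodun predeceased; the 1/4 allotted to Abiodun's branch passes to Abiodun's issue by representation.
The 1/4 is divided into 3 equal shares of 1/12 among Segun, Obafemi, Uzoma.
Segun is living and takes 1/12.
Obafemi is living and takes 1/12.
Uzoma is living and takes 1/12.
Chidinma is living and takes 1/4.

Chidinma 1/4; Jide 1/24; Kehinde 1/24; Lanre 1/4; Obafemi 1/12; Segun 1/12; Temitope 1/8; Uzoma 1/12; Zainab 1/24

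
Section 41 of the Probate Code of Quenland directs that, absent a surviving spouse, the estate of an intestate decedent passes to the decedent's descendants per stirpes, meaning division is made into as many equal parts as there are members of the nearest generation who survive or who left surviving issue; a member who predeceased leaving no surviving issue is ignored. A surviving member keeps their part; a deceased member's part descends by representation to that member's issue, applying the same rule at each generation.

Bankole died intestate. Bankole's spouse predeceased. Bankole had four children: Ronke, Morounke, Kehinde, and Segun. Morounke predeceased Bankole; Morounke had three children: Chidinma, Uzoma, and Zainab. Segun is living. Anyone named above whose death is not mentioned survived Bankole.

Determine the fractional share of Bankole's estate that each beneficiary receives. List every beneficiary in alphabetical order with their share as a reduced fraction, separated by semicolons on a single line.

Chidinma 1/12; Kehinde 1/4; Ronke 1/4; Segun 1/4; Uzoma 1/12; Zainab 1/12

There is no surviving spouse, so the entire estate passes to Bankole's descendants per stirpes.
The estate is divided into 4 equal shares of 1/4 among Ronke, Morounke, Kehinde, Segun.
Ronke is living and takes 1/4.
Morounke predeceased; the 1/4 allotted to Morounke's branch passes to Morounke's issue by representation.
The 1/4 is divided into 3 equal shares of 1/12 among Chidinma, Uzoma, Zainab.
Chidinma is living and takes 1/12.
Uzoma is living and takes 1/12.
Zainab is living and takes 1/12.
Kehinde is living and takes 1/4.
Segun is living and takes 1/4.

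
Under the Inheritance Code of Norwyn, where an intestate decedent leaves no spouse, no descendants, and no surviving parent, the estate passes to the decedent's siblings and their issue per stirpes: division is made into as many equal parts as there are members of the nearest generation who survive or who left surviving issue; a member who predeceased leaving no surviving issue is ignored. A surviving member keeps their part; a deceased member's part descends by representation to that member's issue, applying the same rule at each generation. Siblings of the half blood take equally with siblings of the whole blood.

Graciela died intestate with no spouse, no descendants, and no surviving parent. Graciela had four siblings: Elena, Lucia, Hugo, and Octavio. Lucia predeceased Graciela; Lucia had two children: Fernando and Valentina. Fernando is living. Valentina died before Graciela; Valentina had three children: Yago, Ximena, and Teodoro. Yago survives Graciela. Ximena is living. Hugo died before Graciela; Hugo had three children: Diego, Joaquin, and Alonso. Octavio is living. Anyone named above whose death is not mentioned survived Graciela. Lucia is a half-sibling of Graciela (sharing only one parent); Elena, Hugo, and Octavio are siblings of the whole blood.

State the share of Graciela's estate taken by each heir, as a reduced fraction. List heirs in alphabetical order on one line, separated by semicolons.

Alonso 1/12; Diego 1/12; Elena 1/4; Fernando 1/8; Joaquin 1/12; Octavio 1/4; Teodoro 1/24; Ximena 1/24; Yago 1/24

No spouse, descendants, or parent survives, so the estate passes to Graciela's siblings per stirpes.
Half-blood and whole-blood siblings take equally under the stated rule.
The estate is divided into 4 equal shares of 1/4 among Elena, Lucia, Hugo, Octavio.
Elena is living and takes 1/4.
Lucia predeceased; the 1/4 allotted to Lucia's branch passes to Lucia's issue by representation.
The 1/4 is divided into 2 equal shares of 1/8 among Fernando, Valentina.
Fernando is living and takes 1/8.
Valentina predeceased; the 1/8 allotted to Valentina's branch passes to Valentina's issue by representation.
The 1/8 is divided into 3 equal shares of 1/24 among Yago, Ximena, Teodoro.
Yago is living and takes 1/24.
Ximena is living and takes 1/24.
Teodoro is living and takes 1/24.
Hugo predeceased; the 1/4 allotted to Hugo's branch passes to Hugo's issue by representation.
The 1/4 is divided into 3 equal shares of 1/12 among Diego, Joaquin, Alonso.
Diego is living and takes 1/12.
Joaquin is living and takes 1/12.
Alonso is living and takes 1/12.
Octavio is living and takes 1/4.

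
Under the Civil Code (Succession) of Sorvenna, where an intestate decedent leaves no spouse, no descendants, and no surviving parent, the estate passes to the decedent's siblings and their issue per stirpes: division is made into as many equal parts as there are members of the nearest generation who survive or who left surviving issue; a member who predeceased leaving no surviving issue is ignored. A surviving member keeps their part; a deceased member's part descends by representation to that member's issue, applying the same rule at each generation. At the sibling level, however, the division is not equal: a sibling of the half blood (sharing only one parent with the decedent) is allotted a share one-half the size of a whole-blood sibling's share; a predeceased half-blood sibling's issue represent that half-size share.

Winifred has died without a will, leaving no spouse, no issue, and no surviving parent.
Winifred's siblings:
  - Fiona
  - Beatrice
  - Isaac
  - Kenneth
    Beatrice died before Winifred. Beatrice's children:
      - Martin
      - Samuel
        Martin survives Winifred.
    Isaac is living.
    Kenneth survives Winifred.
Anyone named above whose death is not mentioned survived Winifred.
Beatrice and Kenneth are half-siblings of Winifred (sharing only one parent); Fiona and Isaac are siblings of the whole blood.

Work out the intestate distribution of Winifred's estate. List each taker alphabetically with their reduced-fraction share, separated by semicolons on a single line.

Fiona 1/3; Isaac 1/3; Kenneth 1/6; Martin 1/12; Samuel 1/12

No spouse, descendants, or parent survives, so the estate passes to Winifred's siblings per stirpes.
Half-blood siblings count for one-half the weight of whole-blood siblings at the initial division.
Dividing 1 in proportion to weights (total weight 3): Fiona (weight 1) → 1/3; Beatrice (weight 1/2) → 1/6; Isaac (weight 1) → 1/3; Kenneth (weight 1/2) → 1/6.
Fiona is living and takes 1/3.
Beatrice predeceased; the 1/6 allotted to Beatrice's branch passes to Beatrice's issue by representation.
The 1/6 is divided into 2 equal shares of 1/12 among Martin, Samuel.
Martin is living and takes 1/12.
Samuel is living and takes 1/12.
Isaac is living and takes 1/3.
Kenneth is living and takes 1/6.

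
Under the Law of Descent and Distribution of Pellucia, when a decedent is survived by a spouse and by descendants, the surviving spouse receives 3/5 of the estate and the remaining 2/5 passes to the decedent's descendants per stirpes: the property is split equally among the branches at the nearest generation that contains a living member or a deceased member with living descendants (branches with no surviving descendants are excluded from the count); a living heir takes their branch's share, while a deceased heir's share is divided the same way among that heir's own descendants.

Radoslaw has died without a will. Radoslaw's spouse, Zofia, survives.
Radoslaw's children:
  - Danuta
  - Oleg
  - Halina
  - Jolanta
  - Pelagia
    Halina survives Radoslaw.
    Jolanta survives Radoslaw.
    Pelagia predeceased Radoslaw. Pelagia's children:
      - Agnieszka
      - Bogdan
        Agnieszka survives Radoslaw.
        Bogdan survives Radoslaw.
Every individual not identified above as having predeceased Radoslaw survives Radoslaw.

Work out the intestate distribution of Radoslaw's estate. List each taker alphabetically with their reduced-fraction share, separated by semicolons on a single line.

Agnieszka 1/25; Bogdan 1/25; Danuta 2/25; Halina 2/25; Jolanta 2/25; Oleg 2/25; Zofia 3/5

Zofia, as surviving spouse, takes 3/5.
The remaining 2/5 passes to Radoslaw's descendants per stirpes.
The 2/5 is divided into 5 equal shares of 2/25 among Danuta, Oleg, Halina, Jolanta, Pelagia.
Danuta is living and takes 2/25.
Oleg is living and takes 2/25.
Halina is living and takes 2/25.
Jolanta is living and takes 2/25.
Pelagia predeceased; the 2/25 allotted to Pelagia's branch passes to Pelagia's issue by representation.
The 2/25 is divided into 2 equal shares of 1/25 among Agnieszka, Bogdan.
Agnieszka is living and takes 1/25.
Bogdan is living and takes 1/25.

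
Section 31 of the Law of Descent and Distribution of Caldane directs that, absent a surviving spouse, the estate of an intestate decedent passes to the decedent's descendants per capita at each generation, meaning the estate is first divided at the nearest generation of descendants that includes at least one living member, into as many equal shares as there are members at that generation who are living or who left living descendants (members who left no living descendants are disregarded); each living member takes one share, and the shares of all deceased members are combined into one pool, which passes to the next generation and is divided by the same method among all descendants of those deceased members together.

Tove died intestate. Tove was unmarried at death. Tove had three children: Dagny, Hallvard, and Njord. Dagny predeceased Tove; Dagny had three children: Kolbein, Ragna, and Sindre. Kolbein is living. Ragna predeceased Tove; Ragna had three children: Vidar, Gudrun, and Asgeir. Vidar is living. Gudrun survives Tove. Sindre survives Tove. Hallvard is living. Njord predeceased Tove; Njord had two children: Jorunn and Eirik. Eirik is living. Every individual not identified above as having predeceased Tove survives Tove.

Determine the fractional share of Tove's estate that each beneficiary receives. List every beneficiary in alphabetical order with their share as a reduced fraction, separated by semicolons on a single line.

Asgeir 2/45; Eirik 2/15; Gudrun 2/45; Hallvard 1/3; Jorunn 2/15; Kolbein 2/15; Sindre 2/15; Vidar 2/45

There is no surviving spouse, so the entire estate passes to Tove's descendants per capita at each generation.
At generation 1 (Dagny, Hallvard, Njord) there are 3 shares of (1)/3 = 1/3 each.
Living: Hallvard — each takes 1/3.
Deceased: Dagny and Njord. Their combined 2/3 is pooled and carried to generation 2.
At generation 2 (Kolbein, Ragna, Sindre, Jorunn, Eirik) there are 5 shares of (2/3)/5 = 2/15 each.
Living: Kolbein, Sindre, Jorunn, and Eirik — each takes 2/15.
Deceased: Ragna. That 2/15 share is carried to generation 3.
At generation 3 (Vidar, Gudrun, Asgeir) there are 3 shares of (2/15)/3 = 2/45 each.
Living: Vidar, Gudrun, and Asgeir — each takes 2/45.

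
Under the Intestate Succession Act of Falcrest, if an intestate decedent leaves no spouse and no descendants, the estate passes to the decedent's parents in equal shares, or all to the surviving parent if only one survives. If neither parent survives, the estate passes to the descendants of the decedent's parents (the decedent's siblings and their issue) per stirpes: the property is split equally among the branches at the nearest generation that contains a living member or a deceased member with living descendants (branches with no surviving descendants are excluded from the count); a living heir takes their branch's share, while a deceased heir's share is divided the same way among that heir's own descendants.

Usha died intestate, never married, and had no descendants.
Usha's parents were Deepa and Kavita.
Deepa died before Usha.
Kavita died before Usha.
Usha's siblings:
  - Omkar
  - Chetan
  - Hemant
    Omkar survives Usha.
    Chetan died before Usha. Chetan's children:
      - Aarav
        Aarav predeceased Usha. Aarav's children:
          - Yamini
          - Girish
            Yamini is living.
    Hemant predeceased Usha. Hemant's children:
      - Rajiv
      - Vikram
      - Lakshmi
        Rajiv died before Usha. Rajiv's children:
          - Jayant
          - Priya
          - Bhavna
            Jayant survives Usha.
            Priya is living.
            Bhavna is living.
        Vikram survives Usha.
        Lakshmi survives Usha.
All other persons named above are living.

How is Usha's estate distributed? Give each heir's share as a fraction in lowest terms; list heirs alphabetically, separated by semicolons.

Neither parent survives and there are no descendants, so the estate passes to Usha's siblings and their issue per stirpes.
The estate is divided into 3 equal shares of 1/3 among Omkar, Chetan, Hemant.
Omkar is living and takes 1/3.
Chetan predeceased; the 1/3 allotted to Chetan's branch passes to Chetan's issue by representation.
Aarav's line is the sole branch at this level, so the full 1/3 passes to Aarav's issue by representation.
The 1/3 is divided into 2 equal shares of 1/6 among Yamini, Girish.
Yamini is living and takes 1/6.
Girish is living and takes 1/6.
Hemant predeceased; the 1/3 allotted to Hemant's branch passes to Hemant's issue by representation.
The 1/3 is divided into 3 equal shares of 1/9 among Rajiv, Vikram, Lakshmi.
Rajiv predeceased; the 1/9 allotted to Rajiv's branch passes to Rajiv's issue by representation.
The 1/9 is divided into 3 equal shares of 1/27 among Jayant, Priya, Bhavna.
Jayant is living and takes 1/27.
Priya is living and takes 1/27.
Bhavna is living and takes 1/27.
Vikram is living and takes 1/9.
Lakshmi is living and takes 1/9.

Bhavna 1/27; Girish 1/6; Jayant 1/27; Lakshmi 1/9; Omkar 1/3; Priya 1/27; Vikram 1/9; Yamini 1/6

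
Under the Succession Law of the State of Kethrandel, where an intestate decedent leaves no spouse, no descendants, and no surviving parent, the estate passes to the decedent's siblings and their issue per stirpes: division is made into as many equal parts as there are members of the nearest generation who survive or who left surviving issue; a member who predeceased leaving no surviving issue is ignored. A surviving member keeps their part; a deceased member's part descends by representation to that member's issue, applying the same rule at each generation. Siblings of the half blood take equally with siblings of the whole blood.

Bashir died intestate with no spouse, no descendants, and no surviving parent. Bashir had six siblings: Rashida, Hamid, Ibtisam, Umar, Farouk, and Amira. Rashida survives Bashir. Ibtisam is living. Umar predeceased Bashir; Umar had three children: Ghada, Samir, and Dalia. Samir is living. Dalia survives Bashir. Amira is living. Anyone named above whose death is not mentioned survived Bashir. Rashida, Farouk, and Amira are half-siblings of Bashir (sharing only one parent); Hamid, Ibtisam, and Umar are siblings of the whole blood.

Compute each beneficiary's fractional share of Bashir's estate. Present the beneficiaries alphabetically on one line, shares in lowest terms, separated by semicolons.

Amira 1/6; Dalia 1/18; Farouk 1/6; Ghada 1/18; Hamid 1/6; Ibtisam 1/6; Rashida 1/6; Samir 1/18

No spouse, descendants, or parent survives, so the estate passes to Bashir's siblings per stirpes.
Half-blood and whole-blood siblings take equally under the stated rule.
The estate is divided into 6 equal shares of 1/6 among Rashida, Hamid, Ibtisam, Umar, Farouk, Amira.
Rashida is living and takes 1/6.
Hamid is living and takes 1/6.
Ibtisam is living and takes 1/6.
Umar predeceased; the 1/6 allotted to Umar's branch passes to Umar's issue by representation.
The 1/6 is divided into 3 equal shares of 1/18 among Ghada, Samir, Dalia.
Ghada is living and takes 1/18.
Samir is living and takes 1/18.
Dalia is living and takes 1/18.
Farouk is living and takes 1/6.
Amira is living and takes 1/6.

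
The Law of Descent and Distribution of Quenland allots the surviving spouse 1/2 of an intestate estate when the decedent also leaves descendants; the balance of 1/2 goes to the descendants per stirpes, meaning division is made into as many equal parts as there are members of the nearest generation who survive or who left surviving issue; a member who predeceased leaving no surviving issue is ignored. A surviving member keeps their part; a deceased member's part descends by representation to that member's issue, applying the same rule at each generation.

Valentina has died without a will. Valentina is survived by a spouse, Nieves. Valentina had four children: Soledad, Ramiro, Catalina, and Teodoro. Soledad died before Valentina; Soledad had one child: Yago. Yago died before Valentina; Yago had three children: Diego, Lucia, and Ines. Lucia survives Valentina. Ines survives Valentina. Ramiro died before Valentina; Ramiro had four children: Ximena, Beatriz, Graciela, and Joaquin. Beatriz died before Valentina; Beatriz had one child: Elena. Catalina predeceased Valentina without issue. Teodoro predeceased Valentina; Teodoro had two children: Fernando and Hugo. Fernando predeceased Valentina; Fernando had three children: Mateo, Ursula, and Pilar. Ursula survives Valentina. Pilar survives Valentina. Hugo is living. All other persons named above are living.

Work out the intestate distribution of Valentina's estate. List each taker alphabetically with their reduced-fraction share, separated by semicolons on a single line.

Diego 1/18; Elena 1/24; Graciela 1/24; Hugo 1/12; Ines 1/18; Joaquin 1/24; Lucia 1/18; Mateo 1/36; Nieves 1/2; Pilar 1/36; Ursula 1/36; Ximena 1/24

Nieves, as surviving spouse, takes 1/2.
The remaining 1/2 passes to Valentina's descendants per stirpes.
Catalina left no surviving issue, so that branch lapses and is disregarded.
The 1/2 is divided into 3 equal shares of 1/6 among Soledad, Ramiro, Teodoro.
Soledad predeceased; the 1/6 allotted to Soledad's branch passes to Soledad's issue by representation.
Yago's line is the sole branch at this level, so the full 1/6 passes to Yago's issue by representation.
The 1/6 is divided into 3 equal shares of 1/18 among Diego, Lucia, Ines.
Diego is living and takes 1/18.
Lucia is living and takes 1/18.
Ines is living and takes 1/18.
Ramiro predeceased; the 1/6 allotted to Ramiro's branch passes to Ramiro's issue by representation.
The 1/6 is divided into 4 equal shares of 1/24 among Ximena, Beatriz, Graciela, Joaquin.
Ximena is living and takes 1/24.
Beatriz predeceased; the 1/24 allotted to Beatriz's branch passes to Beatriz's issue by representation.
Elena is the sole taker at this level and receives the full 1/24.
Graciela is living and takes 1/24.
Joaquin is living and takes 1/24.
Teodoro predeceased; the 1/6 allotted to Teodoro's branch passes to Teodoro's issue by representation.
The 1/6 is divided into 2 equal shares of 1/12 among Fernando, Hugo.
Fernando predeceased; the 1/12 allotted to Fernando's branch passes to Fernando's issue by representation.
The 1/12 is divided into 3 equal shares of 1/36 among Mateo, Ursula, Pilar.
Mateo is living and takes 1/36.
Ursula is living and takes 1/36.
Pilar is living and takes 1/36.
Hugo is living and takes 1/12.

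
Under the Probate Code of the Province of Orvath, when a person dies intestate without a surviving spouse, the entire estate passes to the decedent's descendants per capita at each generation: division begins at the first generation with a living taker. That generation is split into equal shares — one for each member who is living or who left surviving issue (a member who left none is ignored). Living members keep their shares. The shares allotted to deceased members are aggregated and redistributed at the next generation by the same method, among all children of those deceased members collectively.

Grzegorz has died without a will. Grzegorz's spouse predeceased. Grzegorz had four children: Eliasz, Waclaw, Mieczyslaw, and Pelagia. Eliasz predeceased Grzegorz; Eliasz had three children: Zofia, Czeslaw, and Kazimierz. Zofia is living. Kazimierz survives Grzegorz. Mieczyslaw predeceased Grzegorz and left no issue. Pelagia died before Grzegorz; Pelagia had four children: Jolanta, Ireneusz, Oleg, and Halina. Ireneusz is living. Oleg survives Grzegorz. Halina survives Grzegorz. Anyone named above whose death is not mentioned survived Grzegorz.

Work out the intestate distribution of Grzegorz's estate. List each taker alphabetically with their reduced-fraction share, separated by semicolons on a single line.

Czeslaw 2/21; Halina 2/21; Ireneusz 2/21; Jolanta 2/21; Kazimierz 2/21; Oleg 2/21; Waclaw 1/3; Zofia 2/21

There is no surviving spouse, so the entire estate passes to Grzegorz's descendants per capita at each generation.
At generation 1 (Eliasz, Waclaw, Pelagia) there are 3 shares of (1)/3 = 1/3 each.
Living: Waclaw — each takes 1/3.
Deceased: Eliasz and Pelagia. Their combined 2/3 is pooled and carried to generation 2.
At generation 2 (Zofia, Czeslaw, Kazimierz, Jolanta, Ireneusz, Oleg, Halina) there are 7 shares of (2/3)/7 = 2/21 each.
Living: Zofia, Czeslaw, Kazimierz, Jolanta, Ireneusz, Oleg, and Halina — each takes 2/21.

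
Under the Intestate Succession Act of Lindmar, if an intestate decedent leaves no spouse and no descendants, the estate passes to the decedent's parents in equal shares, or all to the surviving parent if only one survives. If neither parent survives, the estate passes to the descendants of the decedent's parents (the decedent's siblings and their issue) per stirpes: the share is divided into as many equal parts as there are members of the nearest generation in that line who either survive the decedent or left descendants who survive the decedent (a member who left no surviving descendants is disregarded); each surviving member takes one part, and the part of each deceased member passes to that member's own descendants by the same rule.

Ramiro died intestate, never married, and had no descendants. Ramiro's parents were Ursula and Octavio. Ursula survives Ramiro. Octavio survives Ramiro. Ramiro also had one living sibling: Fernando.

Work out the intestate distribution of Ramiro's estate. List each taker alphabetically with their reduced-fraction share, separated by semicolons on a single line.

Both parents survive, so Ursula and Octavio each take 1/2. The siblings take nothing because a surviving parent has priority.

Octavio 1/2; Ursula 1/2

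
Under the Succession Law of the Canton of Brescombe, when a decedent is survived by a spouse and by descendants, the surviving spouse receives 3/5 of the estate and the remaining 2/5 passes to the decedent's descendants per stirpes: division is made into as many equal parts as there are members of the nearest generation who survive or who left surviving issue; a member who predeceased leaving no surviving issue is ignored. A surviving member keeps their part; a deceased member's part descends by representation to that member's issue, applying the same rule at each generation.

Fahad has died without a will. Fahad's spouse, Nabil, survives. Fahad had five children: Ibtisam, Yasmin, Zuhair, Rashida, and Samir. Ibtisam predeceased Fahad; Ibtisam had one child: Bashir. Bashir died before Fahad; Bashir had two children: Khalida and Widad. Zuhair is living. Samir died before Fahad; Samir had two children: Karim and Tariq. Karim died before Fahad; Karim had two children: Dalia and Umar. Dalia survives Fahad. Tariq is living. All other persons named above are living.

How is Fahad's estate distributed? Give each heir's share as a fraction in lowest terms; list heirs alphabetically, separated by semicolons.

Dalia 1/50; Khalida 1/25; Nabil 3/5; Rashida 2/25; Tariq 1/25; Umar 1/50; Widad 1/25; Yasmin 2/25; Zuhair 2/25

Nabil, as surviving spouse, takes 3/5.
The remaining 2/5 passes to Fahad's descendants per stirpes.
The 2/5 is divided into 5 equal shares of 2/25 among Ibtisam, Yasmin, Zuhair, Rashida, Samir.
Ibtisam predeceased; the 2/25 allotted to Ibtisam's branch passes to Ibtisam's issue by representation.
Bashir's line is the sole branch at this level, so the full 2/25 passes to Bashir's issue by representation.
The 2/25 is divided into 2 equal shares of 1/25 among Khalida, Widad.
Khalida is living and takes 1/25.
Widad is living and takes 1/25.
Yasmin is living and takes 2/25.
Zuhair is living and takes 2/25.
Rashida is living and takes 2/25.
Samir predeceased; the 2/25 allotted to Samir's branch passes to Samir's issue by representation.
The 2/25 is divided into 2 equal shares of 1/25 among Karim, Tariq.
Karim predeceased; the 1/25 allotted to Karim's branch passes to Karim's issue by representation.
The 1/25 is divided into 2 equal shares of 1/50 among Dalia, Umar.
Dalia is living and takes 1/50.
Umar is living and takes 1/50.
Tariq is living and takes 1/25.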